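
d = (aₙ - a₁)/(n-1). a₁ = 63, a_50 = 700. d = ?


d = (aₙ - a₁)/(n-1)
= (700 - 63)/(50-1)
= 637/49 = 13

d = 13


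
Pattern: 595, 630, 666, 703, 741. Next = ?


Pattern: triangular numbers: n(n+1)/2
Terms: 595, 630, 666, 703, 741
Next term = 780

Next term = 780


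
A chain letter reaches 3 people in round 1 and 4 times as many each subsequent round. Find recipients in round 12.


aₙ = a₁·r^(n-1)
= 3×4^11
= 3×4194304
= 12582912

a_12 = 12582912


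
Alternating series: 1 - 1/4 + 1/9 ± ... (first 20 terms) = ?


S = 1 - 1/4 + 1/9 - 1/16 + 1/25 - 1/36 + 1/49 - 1/64 ± ...
= 0.8213
(Full series converges to +π²/12 ≈ +0.8225)

S_20 = 0.8213


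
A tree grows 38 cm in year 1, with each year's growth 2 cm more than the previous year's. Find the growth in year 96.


aₙ = a₁ + (n-1)d
= 38 + (96-1)×2
= 38 + 190
= 228

a_96 = 228


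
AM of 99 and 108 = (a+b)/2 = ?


AM = (99 + 108)/2 = 207/2 = 103.5

AM = 103.5


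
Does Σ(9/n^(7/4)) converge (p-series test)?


p-series test: Σ c/n^p converges if p > 1, diverges if p ≤ 1 (constant c > 0 doesn't affect convergence).
p = 7/4
7/4 > 1 → CONVERGES

Converges (p = 7/4 > 1)


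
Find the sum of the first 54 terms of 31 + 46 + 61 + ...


aₙ = 31 + (54-1)×15 = 826
Sₙ = n(a₁+aₙ)/2 = 54×(31+826)/2
= 54×857/2 = 23139

S_54 = 23139


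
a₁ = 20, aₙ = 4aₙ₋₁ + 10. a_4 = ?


Computing step by step:
a_1 = 20
a_2 = 90
a_3 = 370
a_4 = 1490


a_4 = 1490


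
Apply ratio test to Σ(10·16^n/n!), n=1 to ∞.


aₙ = 10·16^n/n!
a_{n+1}/aₙ = 16^(n+1)/(n+1)! × n!/16^n  (constant 10 cancels)
= 16/(n+1)
L = lim(n→∞) 16/(n+1) = 0
L < 1 → series CONVERGES

Converges (ratio test: L = 0 < 1)


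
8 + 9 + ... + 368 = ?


Σₖ₌8^368 k = Σₖ₌₁^368 k − Σₖ₌₁^7 k
= 368·369/2 − 7·8/2
= 67896 − 28 = 67868

Σk = 67868


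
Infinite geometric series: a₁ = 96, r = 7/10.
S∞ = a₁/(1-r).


S∞ = a₁/(1-r) = 96/(1 - 7/10)
= 96/(3/10)
= 320

S∞ = 320


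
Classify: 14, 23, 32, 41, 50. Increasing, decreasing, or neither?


Differences: 9, 9, 9, 9
All differences > 0 → strictly INCREASING

Monotonically increasing


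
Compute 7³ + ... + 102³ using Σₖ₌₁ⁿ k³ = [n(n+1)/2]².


Σₖ₌7^102 k³ = [102·103/2]² − [6·7/2]²
= 27594009 − 441 = 27593568

Σk³ = 27593568


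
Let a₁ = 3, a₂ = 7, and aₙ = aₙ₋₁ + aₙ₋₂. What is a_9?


Computing iteratively: 3, 7, 10, 17, 27, 44, 71, 115, 186
a_9 = 186

a_9 = 186


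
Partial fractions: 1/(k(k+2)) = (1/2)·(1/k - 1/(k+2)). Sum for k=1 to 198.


1/(k(k+2)) = (1/2)·(1/k - 1/(k+2)) (partial fractions)
Telescoping: Σ = (1/2)·(1 + 1/2 - 1/199 - 1/200) = 59301/79600

Sum = 59301/79600


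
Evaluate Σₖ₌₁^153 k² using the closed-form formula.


n = 153
n(n+1)(2n+1)/6 = 153×154×307/6
= 7233534/6 = 1205589

Σk² = 1205589


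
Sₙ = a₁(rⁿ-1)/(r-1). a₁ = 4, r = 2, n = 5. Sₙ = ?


Sₙ = 4×(2^5 - 1)/(2 - 1)
= 4×(32 - 1)/1
= 4×31/1
= 124

S_5 = 124


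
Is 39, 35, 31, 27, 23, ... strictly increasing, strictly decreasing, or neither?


Differences: -4, -4, -4, -4
All differences < 0 → strictly DECREASING

Monotonically decreasing


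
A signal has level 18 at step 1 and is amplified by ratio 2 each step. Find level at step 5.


aₙ = a₁·r^(n-1)
= 18×2^4
= 18×16
= 288

a_5 = 288


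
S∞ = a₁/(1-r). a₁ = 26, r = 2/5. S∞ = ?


S∞ = a₁/(1-r) = 26/(1 - 2/5)
= 26/(3/5)
= 130/3

S∞ = 130/3


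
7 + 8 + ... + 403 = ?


Σₖ₌7^403 k = Σₖ₌₁^403 k − Σₖ₌₁^6 k
= 403·404/2 − 6·7/2
= 81406 − 21 = 81385

Σk = 81385


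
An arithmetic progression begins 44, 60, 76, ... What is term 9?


aₙ = a₁ + (n-1)d
= 44 + (9-1)×16
= 44 + 128
= 172

a_9 = 172


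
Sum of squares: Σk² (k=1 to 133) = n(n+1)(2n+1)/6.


n = 133
n(n+1)(2n+1)/6 = 133×134×267/6
= 4758474/6 = 793079

Σk² = 793079


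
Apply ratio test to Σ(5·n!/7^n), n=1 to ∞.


aₙ = 5·n!/7^n
a_{n+1}/aₙ = (n+1)!/7^(n+1) × 7^n/n!  (constant 5 cancels)
= (n+1)/7
L = lim(n→∞) (n+1)/7 = ∞
L > 1 → series DIVERGES

Diverges (ratio test: L = ∞ > 1)


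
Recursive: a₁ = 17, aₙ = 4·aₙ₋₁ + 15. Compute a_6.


Computing step by step:
a_1 = 17
a_2 = 83
a_3 = 347
a_4 = 1403
a_5 = 5627
a_6 = 22523


a_6 = 22523


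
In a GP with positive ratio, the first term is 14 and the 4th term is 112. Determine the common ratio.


r^(n-1) = aₙ/a₁
r^3 = 112/14 = 8
r = 8^(1/3)
= 2

r = 2


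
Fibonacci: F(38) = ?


Fibonacci sequence: 1, 1, 2, 3, 5, 8, 13, 21, 34, 55, 89, ...
F(38) = 39088169

F(38) = 39088169


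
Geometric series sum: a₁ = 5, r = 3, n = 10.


Sₙ = 5×(3^10 - 1)/(3 - 1)
= 5×(59049 - 1)/2
= 5×59048/2
= 147620

S_10 = 147620


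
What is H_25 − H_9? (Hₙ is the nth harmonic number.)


Σₖ₌10^25 1/k = 1/10 + 1/11 + 1/12 + ... + 1/25
= 26422849771/26771144400
≈ 0.987

Sum = 26422849771/26771144400 ≈ 0.987


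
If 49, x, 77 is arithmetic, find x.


AM = (49 + 77)/2 = 126/2 = 63

AM = 63


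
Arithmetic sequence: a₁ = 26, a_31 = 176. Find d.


d = (aₙ - a₁)/(n-1)
= (176 - 26)/(31-1)
= 150/30 = 5

d = 5


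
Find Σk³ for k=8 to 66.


Σₖ₌8^66 k³ = [66·67/2]² − [7·8/2]²
= 4888521 − 784 = 4887737

Σk³ = 4887737


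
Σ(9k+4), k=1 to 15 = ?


Σ(9k+4) = 9·Σk + 4·n
= 9·120 + 4·15
= 1080 + 60 = 1140

Σ = 1140


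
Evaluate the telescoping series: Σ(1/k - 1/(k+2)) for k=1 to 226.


Telescoping with gap 2: two head and two tail terms survive.
= (1 + 1/2) - (1/227 + 1/228)
= 3/2 - 1/227 - 1/228 = 77179/51756

Sum = 77179/51756


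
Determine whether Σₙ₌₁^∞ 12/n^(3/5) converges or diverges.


p-series test: Σ c/n^p converges if p > 1, diverges if p ≤ 1 (constant c > 0 doesn't affect convergence).
p = 3/5
3/5 ≤ 1 → DIVERGES

Diverges (p = 3/5 ≤ 1)


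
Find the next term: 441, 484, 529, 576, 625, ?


Pattern: perfect squares: n²
Terms: 441, 484, 529, 576, 625
Next term = 676

Next term = 676


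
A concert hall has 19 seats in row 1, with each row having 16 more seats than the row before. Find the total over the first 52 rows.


aₙ = 19 + (52-1)×16 = 835
Sₙ = n(a₁+aₙ)/2 = 52×(19+835)/2
= 52×854/2 = 22204

S_52 = 22204


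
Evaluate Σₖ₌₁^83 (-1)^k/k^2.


S = -1 + 1/4 - 1/9 + 1/16 - 1/25 + 1/36 - 1/49 + 1/64 ± ...
= -0.8225
(Full series converges to -π²/12 ≈ -0.8225)

S_83 = -0.8225


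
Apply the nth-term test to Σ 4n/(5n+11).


lim(n→∞) 4n/(5n+11) = 4/5 = 4/5  (divide numerator and denominator by n)
lim aₙ = 4/5 ≠ 0 → series DIVERGES

Diverges (lim aₙ = 4/5 ≠ 0)


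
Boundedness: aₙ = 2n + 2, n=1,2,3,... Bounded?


aₙ = 2n + 2 → as n→∞, aₙ→∞
No finite upper bound exists
The sequence is UNBOUNDED

Unbounded (aₙ → ∞ as n → ∞)


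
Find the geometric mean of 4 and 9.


GM = √(4×9) = √36 = 6

GM = 6


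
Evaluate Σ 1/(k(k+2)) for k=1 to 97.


1/(k(k+2)) = (1/2)·(1/k - 1/(k+2)) (partial fractions)
Telescoping: Σ = (1/2)·(1 + 1/2 - 1/98 - 1/99) = 3589/4851

Sum = 3589/4851


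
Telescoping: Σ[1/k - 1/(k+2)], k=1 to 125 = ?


Telescoping with gap 2: two head and two tail terms survive.
= (1 + 1/2) - (1/126 + 1/127)
= 3/2 - 1/126 - 1/127 = 11875/8001

Sum = 11875/8001


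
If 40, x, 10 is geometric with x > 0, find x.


GM = √(40×10) = √400 = 20

GM = 20


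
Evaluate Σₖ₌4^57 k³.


Σₖ₌4^57 k³ = [57·58/2]² − [3·4/2]²
= 2732409 − 36 = 2732373

Σk³ = 2732373


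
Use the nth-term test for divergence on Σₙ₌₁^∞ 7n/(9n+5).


lim(n→∞) 7n/(9n+5) = 7/9 = 7/9  (divide numerator and denominator by n)
lim aₙ = 7/9 ≠ 0 → series DIVERGES

Diverges (lim aₙ = 7/9 ≠ 0)


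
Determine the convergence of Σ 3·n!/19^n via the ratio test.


aₙ = 3·n!/19^n
a_{n+1}/aₙ = (n+1)!/19^(n+1) × 19^n/n!  (constant 3 cancels)
= (n+1)/19
L = lim(n→∞) (n+1)/19 = ∞
L > 1 → series DIVERGES

Diverges (ratio test: L = ∞ > 1)


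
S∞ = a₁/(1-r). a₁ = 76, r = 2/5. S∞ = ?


S∞ = a₁/(1-r) = 76/(1 - 2/5)
= 76/(3/5)
= 380/3

S∞ = 380/3


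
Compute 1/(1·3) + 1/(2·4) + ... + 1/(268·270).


1/(k(k+2)) = (1/2)·(1/k - 1/(k+2)) (partial fractions)
Telescoping: Σ = (1/2)·(1 + 1/2 - 1/269 - 1/270) = 54203/72630

Sum = 54203/72630


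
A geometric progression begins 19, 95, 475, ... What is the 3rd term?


aₙ = a₁·r^(n-1)
= 19×5^2
= 19×25
= 475

a_3 = 475


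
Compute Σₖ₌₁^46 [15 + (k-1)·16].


aₙ = 15 + (46-1)×16 = 735
Sₙ = n(a₁+aₙ)/2 = 46×(15+735)/2
= 46×750/2 = 17250

S_46 = 17250


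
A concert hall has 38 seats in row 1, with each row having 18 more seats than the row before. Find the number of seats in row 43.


aₙ = a₁ + (n-1)d
= 38 + (43-1)×18
= 38 + 756
= 794

a_43 = 794


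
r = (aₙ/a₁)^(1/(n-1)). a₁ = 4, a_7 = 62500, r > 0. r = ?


r^(n-1) = aₙ/a₁
r^6 = 62500/4 = 15625
r = 15625^(1/6)
= ±5; taking r > 0 gives r = 5

r = 5


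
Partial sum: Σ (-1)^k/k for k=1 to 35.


S = -1 + 1/2 - 1/3 + 1/4 - 1/5 + 1/6 - 1/7 + 1/8 ± ...
= -0.7072
(Full series converges to -ln(2) ≈ -0.6931)

S_35 = -0.7072


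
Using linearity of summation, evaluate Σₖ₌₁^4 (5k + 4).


Σ(5k+4) = 5·Σk + 4·n
= 5·10 + 4·4
= 50 + 16 = 66

Σ = 66


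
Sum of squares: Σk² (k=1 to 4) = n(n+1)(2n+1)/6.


n = 4
n(n+1)(2n+1)/6 = 4×5×9/6
= 180/6 = 30

Σk² = 30


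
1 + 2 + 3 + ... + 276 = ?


n(n+1)/2 = 276×277/2 = 76452/2 = 38226

Σk = 38226


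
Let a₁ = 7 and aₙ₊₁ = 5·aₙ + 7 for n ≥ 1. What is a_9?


Computing step by step:
a_1 = 7
a_2 = 42
a_3 = 217
a_4 = 1092
a_5 = 5467
a_6 = 27342
a_7 = 136717
a_8 = 683592
a_9 = 3417967


a_9 = 3417967


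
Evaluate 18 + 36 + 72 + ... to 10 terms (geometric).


Sₙ = 18×(2^10 - 1)/(2 - 1)
= 18×(1024 - 1)/1
= 18×1023/1
= 18414

S_10 = 18414


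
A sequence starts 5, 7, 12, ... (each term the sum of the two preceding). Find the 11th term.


Computing iteratively: 5, 7, 12, 19, 31, 50, 81, 131, 212, 343, 555
a_11 = 555

a_11 = 555


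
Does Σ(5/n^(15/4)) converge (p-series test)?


p-series test: Σ c/n^p converges if p > 1, diverges if p ≤ 1 (constant c > 0 doesn't affect convergence).
p = 15/4
15/4 > 1 → CONVERGES

Converges (p = 15/4 > 1)


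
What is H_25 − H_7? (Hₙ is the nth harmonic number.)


Σₖ₌8^25 1/k = 1/8 + 1/9 + 1/10 + ... + 1/25
= 10914604807/8923714800
≈ 1.2231

Sum = 10914604807/8923714800 ≈ 1.2231


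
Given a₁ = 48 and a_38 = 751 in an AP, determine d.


d = (aₙ - a₁)/(n-1)
= (751 - 48)/(38-1)
= 703/37 = 19

d = 19


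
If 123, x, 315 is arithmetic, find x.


AM = (123 + 315)/2 = 438/2 = 219

AM = 219


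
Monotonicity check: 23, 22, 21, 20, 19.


Differences: -1, -1, -1, -1
All differences < 0 → strictly DECREASING

Monotonically decreasing


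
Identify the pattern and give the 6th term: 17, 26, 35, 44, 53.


Pattern: arithmetic (d=9)
Terms: 17, 26, 35, 44, 53
Next term = 62

Next term = 62


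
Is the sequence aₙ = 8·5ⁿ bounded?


aₙ = 8·5ⁿ → as n→∞, aₙ→∞ (since base 5 > 1)
No finite upper bound exists
The sequence is UNBOUNDED

Unbounded (aₙ → ∞ as n → ∞)


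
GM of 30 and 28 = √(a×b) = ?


GM = √(30×28) = √840 = 28.9828

GM = 28.9828


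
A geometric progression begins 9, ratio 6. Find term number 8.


aₙ = a₁·r^(n-1)
= 9×6^7
= 9×279936
= 2519424

a_8 = 2519424


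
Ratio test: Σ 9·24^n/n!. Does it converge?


aₙ = 9·24^n/n!
a_{n+1}/aₙ = 24^(n+1)/(n+1)! × n!/24^n  (constant 9 cancels)
= 24/(n+1)
L = lim(n→∞) 24/(n+1) = 0
L < 1 → series CONVERGES

Converges (ratio test: L = 0 < 1)


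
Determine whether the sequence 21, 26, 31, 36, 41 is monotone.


Differences: 5, 5, 5, 5
All differences > 0 → strictly INCREASING

Monotonically increasing


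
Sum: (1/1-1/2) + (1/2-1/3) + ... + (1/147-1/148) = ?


Telescoping: adjacent terms cancel.
= 1/1 - 1/148
= 1 - 1/148 = 147/148

Sum = 147/148


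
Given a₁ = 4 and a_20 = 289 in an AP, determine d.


d = (aₙ - a₁)/(n-1)
= (289 - 4)/(20-1)
= 285/19 = 15

d = 15


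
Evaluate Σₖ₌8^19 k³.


Σₖ₌8^19 k³ = [19·20/2]² − [7·8/2]²
= 36100 − 784 = 35316

Σk³ = 35316


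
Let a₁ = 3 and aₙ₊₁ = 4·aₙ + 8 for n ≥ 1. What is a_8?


Computing step by step:
a_1 = 3
a_2 = 20
a_3 = 88
a_4 = 360
a_5 = 1448
a_6 = 5800
a_7 = 23208
a_8 = 92840


a_8 = 92840


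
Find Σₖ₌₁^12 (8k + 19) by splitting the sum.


Σ(8k+19) = 8·Σk + 19·n
= 8·78 + 19·12
= 624 + 228 = 852

Σ = 852


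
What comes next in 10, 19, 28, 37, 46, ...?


Pattern: arithmetic (d=9)
Terms: 10, 19, 28, 37, 46
Next term = 55

Next term = 55


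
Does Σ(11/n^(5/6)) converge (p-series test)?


p-series test: Σ c/n^p converges if p > 1, diverges if p ≤ 1 (constant c > 0 doesn't affect convergence).
p = 5/6
5/6 ≤ 1 → DIVERGES

Diverges (p = 5/6 ≤ 1)


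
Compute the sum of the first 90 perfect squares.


n = 90
n(n+1)(2n+1)/6 = 90×91×181/6
= 1482390/6 = 247065

Σk² = 247065


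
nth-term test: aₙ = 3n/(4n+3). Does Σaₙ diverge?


lim(n→∞) 3n/(4n+3) = 3/4 = 3/4  (divide numerator and denominator by n)
lim aₙ = 3/4 ≠ 0 → series DIVERGES

Diverges (lim aₙ = 3/4 ≠ 0)


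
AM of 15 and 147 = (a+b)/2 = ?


AM = (15 + 147)/2 = 162/2 = 81

AM = 81


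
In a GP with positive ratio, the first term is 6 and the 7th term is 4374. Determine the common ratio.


r^(n-1) = aₙ/a₁
r^6 = 4374/6 = 729
r = 729^(1/6)
= ±3; taking r > 0 gives r = 3

r = 3


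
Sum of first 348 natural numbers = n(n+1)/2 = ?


n(n+1)/2 = 348×349/2 = 121452/2 = 60726

Σk = 60726


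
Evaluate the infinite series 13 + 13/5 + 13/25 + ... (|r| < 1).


S∞ = a₁/(1-r) = 13/(1 - 1/5)
= 13/(4/5)
= 65/4

S∞ = 65/4


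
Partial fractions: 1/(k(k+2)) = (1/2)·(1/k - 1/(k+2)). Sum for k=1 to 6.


1/(k(k+2)) = (1/2)·(1/k - 1/(k+2)) (partial fractions)
Telescoping: Σ = (1/2)·(1 + 1/2 - 1/7 - 1/8) = 69/112

Sum = 69/112


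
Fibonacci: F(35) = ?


Fibonacci sequence: 1, 1, 2, 3, 5, 8, 13, 21, 34, 55, 89, ...
F(35) = 9227465

F(35) = 9227465


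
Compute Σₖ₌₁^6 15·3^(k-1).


Sₙ = 15×(3^6 - 1)/(3 - 1)
= 15×(729 - 1)/2
= 15×728/2
= 5460

S_6 = 5460


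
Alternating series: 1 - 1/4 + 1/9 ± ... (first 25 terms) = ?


S = 1 - 1/4 + 1/9 - 1/16 + 1/25 - 1/36 + 1/49 - 1/64 ± ...
= 0.8232
(Full series converges to +π²/12 ≈ +0.8225)

S_25 = 0.8232


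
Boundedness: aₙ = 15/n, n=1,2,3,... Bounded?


a₁ = 15, a₂ = 15/2, a₃ = 15/3, ...
0 < aₙ ≤ 15 for all n ≥ 1
Lower bound: 0, Upper bound: 15
The sequence IS bounded

Bounded (0 < aₙ ≤ 15)


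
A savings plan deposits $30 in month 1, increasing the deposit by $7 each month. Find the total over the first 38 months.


aₙ = 30 + (38-1)×7 = 289
Sₙ = n(a₁+aₙ)/2 = 38×(30+289)/2
= 38×319/2 = 6061

S_38 = 6061


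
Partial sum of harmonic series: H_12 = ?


H_12 = 1/1 + 1/2 + 1/3 + ... + 1/12
= 86021/27720
≈ 3.1032

H_12 = 86021/27720 ≈ 3.1032


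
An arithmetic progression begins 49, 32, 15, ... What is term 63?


aₙ = a₁ + (n-1)d
= 49 + (63-1)×-17
= 49 - 1054
= -1005

a_63 = -1005


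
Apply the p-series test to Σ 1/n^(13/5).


p-series test: Σ c/n^p converges if p > 1, diverges if p ≤ 1 (constant c > 0 doesn't affect convergence).
p = 13/5
13/5 > 1 → CONVERGES

Converges (p = 13/5 > 1)


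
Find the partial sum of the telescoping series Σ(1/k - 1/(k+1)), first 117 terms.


Telescoping: adjacent terms cancel.
= 1/1 - 1/118
= 1 - 1/118 = 117/118

Sum = 117/118


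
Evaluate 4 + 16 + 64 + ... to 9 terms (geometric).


Sₙ = 4×(4^9 - 1)/(4 - 1)
= 4×(262144 - 1)/3
= 4×262143/3
= 349524

S_9 = 349524


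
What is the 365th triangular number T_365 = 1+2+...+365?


n(n+1)/2 = 365×366/2 = 133590/2 = 66795

Σk = 66795


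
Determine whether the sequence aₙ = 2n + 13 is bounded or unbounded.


aₙ = 2n + 13 → as n→∞, aₙ→∞
No finite upper bound exists
The sequence is UNBOUNDED

Unbounded (aₙ → ∞ as n → ∞)


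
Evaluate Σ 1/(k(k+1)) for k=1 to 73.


1/(k(k+1)) = 1/k - 1/(k+1) (partial fractions)
Telescoping: Σ = 1 - 1/74 = 73/74

Sum = 73/74


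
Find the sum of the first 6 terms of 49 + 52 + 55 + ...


aₙ = 49 + (6-1)×3 = 64
Sₙ = n(a₁+aₙ)/2 = 6×(49+64)/2
= 6×113/2 = 339

S_6 = 339


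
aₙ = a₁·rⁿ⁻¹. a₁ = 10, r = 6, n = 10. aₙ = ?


aₙ = a₁·r^(n-1)
= 10×6^9
= 10×10077696
= 100776960

a_10 = 100776960


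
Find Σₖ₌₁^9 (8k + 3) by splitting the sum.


Σ(8k+3) = 8·Σk + 3·n
= 8·45 + 3·9
= 360 + 27 = 387

Σ = 387


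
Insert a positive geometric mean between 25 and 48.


GM = √(25×48) = √1200 = 34.641

GM = 34.641


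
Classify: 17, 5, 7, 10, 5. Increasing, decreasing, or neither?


Differences: -12, 2, 3, -5
Difference at position 2 is +2 (> 0) but position 1 is -12 (< 0) — sequence both rises and falls
→ NOT monotonic

Not monotonic


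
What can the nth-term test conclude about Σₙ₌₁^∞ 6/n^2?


lim(n→∞) 6/n^2 = 0
lim aₙ = 0 → nth-term test is INCONCLUSIVE
(Need other tests; this is actually a convergent p-series with p=2 > 1)

Inconclusive (lim aₙ = 0; need another test)


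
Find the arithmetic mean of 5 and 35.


AM = (5 + 35)/2 = 40/2 = 20

AM = 20


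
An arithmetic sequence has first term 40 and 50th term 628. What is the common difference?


d = (aₙ - a₁)/(n-1)
= (628 - 40)/(50-1)
= 588/49 = 12

d = 12


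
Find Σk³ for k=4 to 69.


Σₖ₌4^69 k³ = [69·70/2]² − [3·4/2]²
= 5832225 − 36 = 5832189

Σk³ = 5832189


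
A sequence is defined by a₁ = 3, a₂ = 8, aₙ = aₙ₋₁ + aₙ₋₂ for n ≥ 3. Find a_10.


Computing iteratively: 3, 8, 11, 19, 30, 49, 79, 128, 207, 335
a_10 = 335

a_10 = 335


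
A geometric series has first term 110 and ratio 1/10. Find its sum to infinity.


S∞ = a₁/(1-r) = 110/(1 - 1/10)
= 110/(9/10)
= 1100/9

S∞ = 1100/9


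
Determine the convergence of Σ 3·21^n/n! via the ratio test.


aₙ = 3·21^n/n!
a_{n+1}/aₙ = 21^(n+1)/(n+1)! × n!/21^n  (constant 3 cancels)
= 21/(n+1)
L = lim(n→∞) 21/(n+1) = 0
L < 1 → series CONVERGES

Converges (ratio test: L = 0 < 1)


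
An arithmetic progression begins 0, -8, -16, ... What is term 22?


aₙ = a₁ + (n-1)d
= 0 + (22-1)×-8
= 0 - 168
= -168

a_22 = -168


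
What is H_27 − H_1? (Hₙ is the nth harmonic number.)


Σₖ₌2^27 1/k = 1/2 + 1/3 + 1/4 + ... + 1/27
= 232222818803/80313433200
≈ 2.8915

Sum = 232222818803/80313433200 ≈ 2.8915


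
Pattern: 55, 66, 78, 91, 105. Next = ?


Pattern: triangular numbers: n(n+1)/2
Terms: 55, 66, 78, 91, 105
Next term = 120

Next term = 120


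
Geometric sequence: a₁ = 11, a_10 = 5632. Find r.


r^(n-1) = aₙ/a₁
r^9 = 5632/11 = 512
r = 512^(1/9)
= 2

r = 2


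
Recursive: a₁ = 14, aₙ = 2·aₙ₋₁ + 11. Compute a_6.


Computing step by step:
a_1 = 14
a_2 = 39
a_3 = 89
a_4 = 189
a_5 = 389
a_6 = 789


a_6 = 789


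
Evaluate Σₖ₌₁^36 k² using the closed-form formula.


n = 36
n(n+1)(2n+1)/6 = 36×37×73/6
= 97236/6 = 16206

Σk² = 16206


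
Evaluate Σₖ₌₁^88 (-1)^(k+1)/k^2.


S = 1 - 1/4 + 1/9 - 1/16 + 1/25 - 1/36 + 1/49 - 1/64 ± ...
= 0.8224
(Full series converges to +π²/12 ≈ +0.8225)

S_88 = 0.8224


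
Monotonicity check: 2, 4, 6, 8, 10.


Differences: 2, 2, 2, 2
All differences > 0 → strictly INCREASING

Monotonically increasing


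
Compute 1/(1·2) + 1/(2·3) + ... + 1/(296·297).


1/(k(k+1)) = 1/k - 1/(k+1) (partial fractions)
Telescoping: Σ = 1 - 1/297 = 296/297

Sum = 296/297


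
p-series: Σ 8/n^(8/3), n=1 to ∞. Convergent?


p-series test: Σ c/n^p converges if p > 1, diverges if p ≤ 1 (constant c > 0 doesn't affect convergence).
p = 8/3
8/3 > 1 → CONVERGES

Converges (p = 8/3 > 1)


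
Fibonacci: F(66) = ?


Fibonacci sequence: 1, 1, 2, 3, 5, 8, 13, 21, 34, 55, 89, ...
F(66) = 27777890035288

F(66) = 27777890035288


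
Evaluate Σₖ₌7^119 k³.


Σₖ₌7^119 k³ = [119·120/2]² − [6·7/2]²
= 50979600 − 441 = 50979159

Σk³ = 50979159


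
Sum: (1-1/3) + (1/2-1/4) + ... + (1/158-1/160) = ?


Telescoping with gap 2: two head and two tail terms survive.
= (1 + 1/2) - (1/159 + 1/160)
= 3/2 - 1/159 - 1/160 = 37841/25440

Sum = 37841/25440


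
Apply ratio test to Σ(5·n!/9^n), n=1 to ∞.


aₙ = 5·n!/9^n
a_{n+1}/aₙ = (n+1)!/9^(n+1) × 9^n/n!  (constant 5 cancels)
= (n+1)/9
L = lim(n→∞) (n+1)/9 = ∞
L > 1 → series DIVERGES

Diverges (ratio test: L = ∞ > 1)


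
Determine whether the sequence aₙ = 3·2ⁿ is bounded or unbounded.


aₙ = 3·2ⁿ → as n→∞, aₙ→∞ (since base 2 > 1)
No finite upper bound exists
The sequence is UNBOUNDED

Unbounded (aₙ → ∞ as n → ∞)


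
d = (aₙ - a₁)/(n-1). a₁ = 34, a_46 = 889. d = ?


d = (aₙ - a₁)/(n-1)
= (889 - 34)/(46-1)
= 855/45 = 19

d = 19


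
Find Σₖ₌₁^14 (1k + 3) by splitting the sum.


Σ(1k+3) = 1·Σk + 3·n
= 1·105 + 3·14
= 105 + 42 = 147

Σ = 147


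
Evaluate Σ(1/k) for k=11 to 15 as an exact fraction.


Σₖ₌11^15 1/k = 1/11 + 1/12 + 1/13 + 1/14 + 1/15
= 7793/20020
≈ 0.3893

Sum = 7793/20020 ≈ 0.3893


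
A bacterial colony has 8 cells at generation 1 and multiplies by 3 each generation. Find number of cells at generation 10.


aₙ = a₁·r^(n-1)
= 8×3^9
= 8×19683
= 157464

a_10 = 157464


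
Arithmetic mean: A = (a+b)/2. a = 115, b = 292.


AM = (115 + 292)/2 = 407/2 = 203.5

AM = 203.5


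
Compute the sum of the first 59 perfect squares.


n = 59
n(n+1)(2n+1)/6 = 59×60×119/6
= 421260/6 = 70210

Σk² = 70210


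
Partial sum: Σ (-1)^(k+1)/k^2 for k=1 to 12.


S = 1 - 1/4 + 1/9 - 1/16 + 1/25 - 1/36 + 1/49 - 1/64 ± ...
= 0.8193
(Full series converges to +π²/12 ≈ +0.8225)

S_12 = 0.8193


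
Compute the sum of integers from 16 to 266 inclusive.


Σₖ₌16^266 k = Σₖ₌₁^266 k − Σₖ₌₁^15 k
= 266·267/2 − 15·16/2
= 35511 − 120 = 35391

Σk = 35391


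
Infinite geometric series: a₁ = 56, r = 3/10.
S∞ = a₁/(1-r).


S∞ = a₁/(1-r) = 56/(1 - 3/10)
= 56/(7/10)
= 80

S∞ = 80


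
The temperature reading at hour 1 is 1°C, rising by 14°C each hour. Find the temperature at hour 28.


aₙ = a₁ + (n-1)d
= 1 + (28-1)×14
= 1 + 378
= 379

a_28 = 379


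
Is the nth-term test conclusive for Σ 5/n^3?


lim(n→∞) 5/n^3 = 0
lim aₙ = 0 → nth-term test is INCONCLUSIVE
(Need other tests; this is actually a convergent p-series with p=3 > 1)

Inconclusive (lim aₙ = 0; need another test)


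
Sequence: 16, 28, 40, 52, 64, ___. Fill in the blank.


Pattern: arithmetic (d=12)
Terms: 16, 28, 40, 52, 64
Next term = 76

Next term = 76


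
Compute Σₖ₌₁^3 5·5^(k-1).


Sₙ = 5×(5^3 - 1)/(5 - 1)
= 5×(125 - 1)/4
= 5×124/4
= 155

S_3 = 155


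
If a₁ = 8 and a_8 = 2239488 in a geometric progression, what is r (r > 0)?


r^(n-1) = aₙ/a₁
r^7 = 2239488/8 = 279936
r = 279936^(1/7)
= 6

r = 6


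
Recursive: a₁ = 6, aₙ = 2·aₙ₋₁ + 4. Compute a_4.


Computing step by step:
a_1 = 6
a_2 = 16
a_3 = 36
a_4 = 76


a_4 = 76


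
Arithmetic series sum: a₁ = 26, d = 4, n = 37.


aₙ = 26 + (37-1)×4 = 170
Sₙ = n(a₁+aₙ)/2 = 37×(26+170)/2
= 37×196/2 = 3626

S_37 = 3626


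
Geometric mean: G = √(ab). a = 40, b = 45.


GM = √(40×45) = √1800 = 42.4264

GM = 42.4264


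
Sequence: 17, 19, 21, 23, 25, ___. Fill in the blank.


Pattern: arithmetic (d=2)
Terms: 17, 19, 21, 23, 25
Next term = 27

Next term = 27


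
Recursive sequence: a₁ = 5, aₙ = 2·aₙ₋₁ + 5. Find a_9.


Computing step by step:
a_1 = 5
a_2 = 15
a_3 = 35
a_4 = 75
a_5 = 155
a_6 = 315
a_7 = 635
a_8 = 1275
a_9 = 2555


a_9 = 2555


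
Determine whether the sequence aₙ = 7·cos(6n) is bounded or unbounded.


For all n, -1 ≤ cos(6n) ≤ 1, so -7 ≤ 7·cos(6n) ≤ 7
Lower bound: -7, Upper bound: 7
The sequence IS bounded

Bounded (-7 ≤ aₙ ≤ 7)


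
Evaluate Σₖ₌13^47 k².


Σₖ₌13^47 k² = Σₖ₌₁^47 k² − Σₖ₌₁^12 k²
= 47·48·95/6 − 12·13·25/6
= 35720 − 650 = 35070

Σk² = 35070


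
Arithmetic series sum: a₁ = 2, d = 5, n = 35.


aₙ = 2 + (35-1)×5 = 172
Sₙ = n(a₁+aₙ)/2 = 35×(2+172)/2
= 35×174/2 = 3045

S_35 = 3045


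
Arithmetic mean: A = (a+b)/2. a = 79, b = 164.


AM = (79 + 164)/2 = 243/2 = 121.5

AM = 121.5


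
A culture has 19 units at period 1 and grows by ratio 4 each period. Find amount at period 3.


aₙ = a₁·r^(n-1)
= 19×4^2
= 19×16
= 304

a_3 = 304


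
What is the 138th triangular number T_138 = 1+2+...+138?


n(n+1)/2 = 138×139/2 = 19182/2 = 9591

Σk = 9591


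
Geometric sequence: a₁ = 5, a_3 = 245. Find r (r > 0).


r^(n-1) = aₙ/a₁
r^2 = 245/5 = 49
r = 49^(1/2)
= ±7; taking r > 0 gives r = 7

r = 7


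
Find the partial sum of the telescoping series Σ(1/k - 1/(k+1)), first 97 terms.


Telescoping: adjacent terms cancel.
= 1/1 - 1/98
= 1 - 1/98 = 97/98

Sum = 97/98


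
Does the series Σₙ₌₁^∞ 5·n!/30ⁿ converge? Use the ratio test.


aₙ = 5·n!/30^n
a_{n+1}/aₙ = (n+1)!/30^(n+1) × 30^n/n!  (constant 5 cancels)
= (n+1)/30
L = lim(n→∞) (n+1)/30 = ∞
L > 1 → series DIVERGES

Diverges (ratio test: L = ∞ > 1)


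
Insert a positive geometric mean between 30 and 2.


GM = √(30×2) = √60 = 7.746

GM = 7.746


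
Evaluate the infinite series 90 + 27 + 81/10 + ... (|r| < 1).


S∞ = a₁/(1-r) = 90/(1 - 3/10)
= 90/(7/10)
= 900/7

S∞ = 900/7


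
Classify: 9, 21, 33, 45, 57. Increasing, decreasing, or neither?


Differences: 12, 12, 12, 12
All differences > 0 → strictly INCREASING

Monotonically increasing


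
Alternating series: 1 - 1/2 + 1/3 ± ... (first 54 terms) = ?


S = 1 - 1/2 + 1/3 - 1/4 + 1/5 - 1/6 + 1/7 - 1/8 ± ...
= 0.684
(Full series converges to +ln(2) ≈ +0.6931)

S_54 = 0.684


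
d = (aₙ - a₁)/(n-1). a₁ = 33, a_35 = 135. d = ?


d = (aₙ - a₁)/(n-1)
= (135 - 33)/(35-1)
= 102/34 = 3

d = 3


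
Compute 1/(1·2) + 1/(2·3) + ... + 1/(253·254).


1/(k(k+1)) = 1/k - 1/(k+1) (partial fractions)
Telescoping: Σ = 1 - 1/254 = 253/254

Sum = 253/254


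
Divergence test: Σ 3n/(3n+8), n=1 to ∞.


lim(n→∞) 3n/(3n+8) = 3/3 = 1  (divide numerator and denominator by n)
lim aₙ = 1 ≠ 0 → series DIVERGES

Diverges (lim aₙ = 1 ≠ 0)


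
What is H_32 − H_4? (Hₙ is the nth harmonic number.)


Σₖ₌5^32 1/k = 1/5 + 1/6 + 1/7 + ... + 1/32
= 285220390427639/144403552893600
≈ 1.9752

Sum = 285220390427639/144403552893600 ≈ 1.9752


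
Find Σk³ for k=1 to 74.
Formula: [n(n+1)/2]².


n(n+1)/2 = 74×75/2 = 2775
Σk³ = 2775² = 7700625

Σk³ = 7700625


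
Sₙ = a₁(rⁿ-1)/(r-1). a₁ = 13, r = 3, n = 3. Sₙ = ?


Sₙ = 13×(3^3 - 1)/(3 - 1)
= 13×(27 - 1)/2
= 13×26/2
= 169

S_3 = 169


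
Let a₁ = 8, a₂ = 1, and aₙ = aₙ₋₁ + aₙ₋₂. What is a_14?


Computing iteratively: 8, 1, 9, 10, 19, 29, 48, 77, 125, 202, 327, 529, ...
a_14 = 1385

a_14 = 1385


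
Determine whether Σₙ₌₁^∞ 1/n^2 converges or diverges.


p-series test: Σ c/n^p converges if p > 1, diverges if p ≤ 1 (constant c > 0 doesn't affect convergence).
p = 2
2 > 1 → CONVERGES

Converges (p = 2 > 1)


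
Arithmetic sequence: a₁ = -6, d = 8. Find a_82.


aₙ = a₁ + (n-1)d
= -6 + (82-1)×8
= -6 + 648
= 642

a_82 = 642


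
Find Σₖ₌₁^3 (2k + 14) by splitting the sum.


Σ(2k+14) = 2·Σk + 14·n
= 2·6 + 14·3
= 12 + 42 = 54

Σ = 54


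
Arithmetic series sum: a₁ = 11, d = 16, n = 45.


aₙ = 11 + (45-1)×16 = 715
Sₙ = n(a₁+aₙ)/2 = 45×(11+715)/2
= 45×726/2 = 16335

S_45 = 16335


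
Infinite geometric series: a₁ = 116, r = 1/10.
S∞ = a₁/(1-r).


S∞ = a₁/(1-r) = 116/(1 - 1/10)
= 116/(9/10)
= 1160/9

S∞ = 1160/9


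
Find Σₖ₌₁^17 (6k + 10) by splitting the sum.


Σ(6k+10) = 6·Σk + 10·n
= 6·153 + 10·17
= 918 + 170 = 1088

Σ = 1088


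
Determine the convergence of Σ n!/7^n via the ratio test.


aₙ = n!/7^n
a_{n+1}/aₙ = (n+1)!/7^(n+1) × 7^n/n!
= (n+1)/7
L = lim(n→∞) (n+1)/7 = ∞
L > 1 → series DIVERGES

Diverges (ratio test: L = ∞ > 1)


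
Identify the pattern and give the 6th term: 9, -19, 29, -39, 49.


Pattern: alternating sign, magnitude arithmetic (d=10)
Terms: 9, -19, 29, -39, 49
Next term = -59

Next term = -59


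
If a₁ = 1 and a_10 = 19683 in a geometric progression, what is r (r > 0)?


r^(n-1) = aₙ/a₁
r^9 = 19683/1 = 19683
r = 19683^(1/9)
= 3

r = 3


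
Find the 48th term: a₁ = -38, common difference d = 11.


aₙ = a₁ + (n-1)d
= -38 + (48-1)×11
= -38 + 517
= 479

a_48 = 479


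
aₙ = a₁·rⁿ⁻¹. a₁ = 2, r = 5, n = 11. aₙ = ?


aₙ = a₁·r^(n-1)
= 2×5^10
= 2×9765625
= 19531250

a_11 = 19531250


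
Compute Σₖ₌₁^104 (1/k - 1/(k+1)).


Telescoping: adjacent terms cancel.
= 1/1 - 1/105
= 1 - 1/105 = 104/105

Sum = 104/105


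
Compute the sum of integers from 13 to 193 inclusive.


Σₖ₌13^193 k = Σₖ₌₁^193 k − Σₖ₌₁^12 k
= 193·194/2 − 12·13/2
= 18721 − 78 = 18643

Σk = 18643


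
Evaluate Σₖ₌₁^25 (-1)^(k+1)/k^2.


S = 1 - 1/4 + 1/9 - 1/16 + 1/25 - 1/36 + 1/49 - 1/64 ± ...
= 0.8232
(Full series converges to +π²/12 ≈ +0.8225)

S_25 = 0.8232


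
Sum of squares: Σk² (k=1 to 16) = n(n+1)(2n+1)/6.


n = 16
n(n+1)(2n+1)/6 = 16×17×33/6
= 8976/6 = 1496

Σk² = 1496


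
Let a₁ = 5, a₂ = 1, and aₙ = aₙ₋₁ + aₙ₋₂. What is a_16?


Computing iteratively: 5, 1, 6, 7, 13, 20, 33, 53, 86, 139, 225, 364, ...
a_16 = 2495

a_16 = 2495


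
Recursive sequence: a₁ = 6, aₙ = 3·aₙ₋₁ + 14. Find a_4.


Computing step by step:
a_1 = 6
a_2 = 32
a_3 = 110
a_4 = 344


a_4 = 344


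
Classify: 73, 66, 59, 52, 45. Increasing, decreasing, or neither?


Differences: -7, -7, -7, -7
All differences < 0 → strictly DECREASING

Monotonically decreasing


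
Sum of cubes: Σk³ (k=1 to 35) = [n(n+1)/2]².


n(n+1)/2 = 35×36/2 = 630
Σk³ = 630² = 396900

Σk³ = 396900


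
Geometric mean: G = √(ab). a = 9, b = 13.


GM = √(9×13) = √117 = 10.8167

GM = 10.8167


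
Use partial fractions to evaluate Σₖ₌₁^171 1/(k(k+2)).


1/(k(k+2)) = (1/2)·(1/k - 1/(k+2)) (partial fractions)
Telescoping: Σ = (1/2)·(1 + 1/2 - 1/172 - 1/173) = 44289/59512

Sum = 44289/59512


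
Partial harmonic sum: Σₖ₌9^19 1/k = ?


Σₖ₌9^19 1/k = 1/9 + 1/10 + 1/11 + ... + 1/19
= 12879365/15519504
≈ 0.8299

Sum = 12879365/15519504 ≈ 0.8299


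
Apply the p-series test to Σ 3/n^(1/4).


p-series test: Σ c/n^p converges if p > 1, diverges if p ≤ 1 (constant c > 0 doesn't affect convergence).
p = 1/4
1/4 ≤ 1 → DIVERGES

Diverges (p = 1/4 ≤ 1)


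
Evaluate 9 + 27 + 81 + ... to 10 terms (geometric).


Sₙ = 9×(3^10 - 1)/(3 - 1)
= 9×(59049 - 1)/2
= 9×59048/2
= 265716

S_10 = 265716


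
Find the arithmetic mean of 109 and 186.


AM = (109 + 186)/2 = 295/2 = 147.5

AM = 147.5


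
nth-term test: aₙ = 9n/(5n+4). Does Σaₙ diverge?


lim(n→∞) 9n/(5n+4) = 9/5 = 9/5  (divide numerator and denominator by n)
lim aₙ = 9/5 ≠ 0 → series DIVERGES

Diverges (lim aₙ = 9/5 ≠ 0)


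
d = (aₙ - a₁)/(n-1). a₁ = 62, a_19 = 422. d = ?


d = (aₙ - a₁)/(n-1)
= (422 - 62)/(19-1)
= 360/18 = 20

d = 20


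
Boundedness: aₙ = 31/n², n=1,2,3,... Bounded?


a₁ = 31, a₂ = 31/4, a₃ = 31/9, ...
0 < aₙ ≤ 31 for all n ≥ 1
The sequence IS bounded

Bounded (0 < aₙ ≤ 31)


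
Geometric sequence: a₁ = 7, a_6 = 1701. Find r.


r^(n-1) = aₙ/a₁
r^5 = 1701/7 = 243
r = 243^(1/5)
= 3

r = 3


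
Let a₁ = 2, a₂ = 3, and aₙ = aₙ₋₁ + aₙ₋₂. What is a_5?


Computing iteratively: 2, 3, 5, 8, 13
a_5 = 13

a_5 = 13


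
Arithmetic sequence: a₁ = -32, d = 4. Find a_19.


aₙ = a₁ + (n-1)d
= -32 + (19-1)×4
= -32 + 72
= 40

a_19 = 40


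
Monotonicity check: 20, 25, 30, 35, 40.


Differences: 5, 5, 5, 5
All differences > 0 → strictly INCREASING

Monotonically increasing


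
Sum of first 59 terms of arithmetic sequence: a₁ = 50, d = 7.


aₙ = 50 + (59-1)×7 = 456
Sₙ = n(a₁+aₙ)/2 = 59×(50+456)/2
= 59×506/2 = 14927

S_59 = 14927


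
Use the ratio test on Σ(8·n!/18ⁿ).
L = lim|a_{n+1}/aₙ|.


aₙ = 8·n!/18^n
a_{n+1}/aₙ = (n+1)!/18^(n+1) × 18^n/n!  (constant 8 cancels)
= (n+1)/18
L = lim(n→∞) (n+1)/18 = ∞
L > 1 → series DIVERGES

Diverges (ratio test: L = ∞ > 1)


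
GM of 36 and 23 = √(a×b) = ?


GM = √(36×23) = √828 = 28.775

GM = 28.775


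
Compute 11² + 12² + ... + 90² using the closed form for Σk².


Σₖ₌11^90 k² = Σₖ₌₁^90 k² − Σₖ₌₁^10 k²
= 90·91·181/6 − 10·11·21/6
= 247065 − 385 = 246680

Σk² = 246680


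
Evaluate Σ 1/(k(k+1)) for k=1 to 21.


1/(k(k+1)) = 1/k - 1/(k+1) (partial fractions)
Telescoping: Σ = 1 - 1/22 = 21/22

Sum = 21/22


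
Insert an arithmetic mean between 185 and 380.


AM = (185 + 380)/2 = 565/2 = 282.5

AM = 282.5


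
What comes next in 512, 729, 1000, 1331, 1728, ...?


Pattern: perfect cubes: n³
Terms: 512, 729, 1000, 1331, 1728
Next term = 2197

Next term = 2197


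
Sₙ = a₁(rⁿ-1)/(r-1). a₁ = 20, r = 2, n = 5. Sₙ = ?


Sₙ = 20×(2^5 - 1)/(2 - 1)
= 20×(32 - 1)/1
= 20×31/1
= 620

S_5 = 620


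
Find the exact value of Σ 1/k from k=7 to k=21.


Σₖ₌7^21 1/k = 1/7 + 1/8 + 1/9 + ... + 1/21
= 30918957/25865840
≈ 1.1954

Sum = 30918957/25865840 ≈ 1.1954


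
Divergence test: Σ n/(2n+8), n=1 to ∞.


lim(n→∞) n/(2n+8) = 1/2 = 1/2  (divide numerator and denominator by n)
lim aₙ = 1/2 ≠ 0 → series DIVERGES

Diverges (lim aₙ = 1/2 ≠ 0)


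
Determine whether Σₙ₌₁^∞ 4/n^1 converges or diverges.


p-series test: Σ c/n^p converges if p > 1, diverges if p ≤ 1 (constant c > 0 doesn't affect convergence).
p = 1
1 ≤ 1 → DIVERGES

Diverges (p = 1 ≤ 1)


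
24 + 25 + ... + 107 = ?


Σₖ₌24^107 k = Σₖ₌₁^107 k − Σₖ₌₁^23 k
= 107·108/2 − 23·24/2
= 5778 − 276 = 5502

Σk = 5502


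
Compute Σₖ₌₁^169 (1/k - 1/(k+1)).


Telescoping: adjacent terms cancel.
= 1/1 - 1/170
= 1 - 1/170 = 169/170

Sum = 169/170


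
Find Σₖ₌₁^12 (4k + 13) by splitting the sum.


Σ(4k+13) = 4·Σk + 13·n
= 4·78 + 13·12
= 312 + 156 = 468

Σ = 468


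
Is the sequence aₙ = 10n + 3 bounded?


aₙ = 10n + 3 → as n→∞, aₙ→∞
No finite upper bound exists
The sequence is UNBOUNDED

Unbounded (aₙ → ∞ as n → ∞)


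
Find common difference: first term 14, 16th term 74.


d = (aₙ - a₁)/(n-1)
= (74 - 14)/(16-1)
= 60/15 = 4

d = 4


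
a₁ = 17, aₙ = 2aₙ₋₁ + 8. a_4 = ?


Computing step by step:
a_1 = 17
a_2 = 42
a_3 = 92
a_4 = 192


a_4 = 192


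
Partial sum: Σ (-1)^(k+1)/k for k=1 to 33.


S = 1 - 1/2 + 1/3 - 1/4 + 1/5 - 1/6 + 1/7 - 1/8 ± ...
= 0.7081
(Full series converges to +ln(2) ≈ +0.6931)

S_33 = 0.7081


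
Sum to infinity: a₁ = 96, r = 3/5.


S∞ = a₁/(1-r) = 96/(1 - 3/5)
= 96/(2/5)
= 240

S∞ = 240


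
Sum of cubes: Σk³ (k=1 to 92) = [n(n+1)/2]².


n(n+1)/2 = 92×93/2 = 4278
Σk³ = 4278² = 18301284

Σk³ = 18301284


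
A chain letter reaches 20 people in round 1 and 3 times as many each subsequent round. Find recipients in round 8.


aₙ = a₁·r^(n-1)
= 20×3^7
= 20×2187
= 43740

a_8 = 43740


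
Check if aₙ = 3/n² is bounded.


a₁ = 3, a₂ = 3/4, a₃ = 3/9, ...
0 < aₙ ≤ 3 for all n ≥ 1
The sequence IS bounded

Bounded (0 < aₙ ≤ 3)


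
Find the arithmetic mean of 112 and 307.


AM = (112 + 307)/2 = 419/2 = 209.5

AM = 209.5


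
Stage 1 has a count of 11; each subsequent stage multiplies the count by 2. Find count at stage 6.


aₙ = a₁·r^(n-1)
= 11×2^5
= 11×32
= 352

a_6 = 352


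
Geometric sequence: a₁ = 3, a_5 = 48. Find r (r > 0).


r^(n-1) = aₙ/a₁
r^4 = 48/3 = 16
r = 16^(1/4)
= ±2; taking r > 0 gives r = 2

r = 2


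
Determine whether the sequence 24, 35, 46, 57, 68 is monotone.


Differences: 11, 11, 11, 11
All differences > 0 → strictly INCREASING

Monotonically increasing


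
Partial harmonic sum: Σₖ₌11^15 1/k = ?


Σₖ₌11^15 1/k = 1/11 + 1/12 + 1/13 + 1/14 + 1/15
= 7793/20020
≈ 0.3893

Sum = 7793/20020 ≈ 0.3893


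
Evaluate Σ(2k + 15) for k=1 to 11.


Σ(2k+15) = 2·Σk + 15·n
= 2·66 + 15·11
= 132 + 165 = 297

Σ = 297


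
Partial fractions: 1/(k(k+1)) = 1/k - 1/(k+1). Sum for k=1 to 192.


1/(k(k+1)) = 1/k - 1/(k+1) (partial fractions)
Telescoping: Σ = 1 - 1/193 = 192/193

Sum = 192/193


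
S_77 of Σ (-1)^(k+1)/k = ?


S = 1 - 1/2 + 1/3 - 1/4 + 1/5 - 1/6 + 1/7 - 1/8 ± ...
= 0.6996
(Full series converges to +ln(2) ≈ +0.6931)

S_77 = 0.6996


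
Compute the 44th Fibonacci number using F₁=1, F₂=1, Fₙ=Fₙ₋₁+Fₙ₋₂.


Fibonacci sequence: 1, 1, 2, 3, 5, 8, 13, 21, 34, 55, 89, ...
F(44) = 701408733

F(44) = 701408733


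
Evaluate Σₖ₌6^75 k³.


Σₖ₌6^75 k³ = [75·76/2]² − [5·6/2]²
= 8122500 − 225 = 8122275

Σk³ = 8122275


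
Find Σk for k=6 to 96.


Σₖ₌6^96 k = Σₖ₌₁^96 k − Σₖ₌₁^5 k
= 96·97/2 − 5·6/2
= 4656 − 15 = 4641

Σk = 4641


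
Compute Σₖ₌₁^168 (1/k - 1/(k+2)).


Telescoping with gap 2: two head and two tail terms survive.
= (1 + 1/2) - (1/169 + 1/170)
= 3/2 - 1/169 - 1/170 = 21378/14365

Sum = 21378/14365


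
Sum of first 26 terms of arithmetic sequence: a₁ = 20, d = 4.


aₙ = 20 + (26-1)×4 = 120
Sₙ = n(a₁+aₙ)/2 = 26×(20+120)/2
= 26×140/2 = 1820

S_26 = 1820


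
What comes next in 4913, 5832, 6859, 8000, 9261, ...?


Pattern: perfect cubes: n³
Terms: 4913, 5832, 6859, 8000, 9261
Next term = 10648

Next term = 10648


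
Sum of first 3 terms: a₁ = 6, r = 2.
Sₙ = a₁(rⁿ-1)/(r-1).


Sₙ = 6×(2^3 - 1)/(2 - 1)
= 6×(8 - 1)/1
= 6×7/1
= 42

S_3 = 42


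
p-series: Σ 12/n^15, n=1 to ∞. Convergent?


p-series test: Σ c/n^p converges if p > 1, diverges if p ≤ 1 (constant c > 0 doesn't affect convergence).
p = 15
15 > 1 → CONVERGES

Converges (p = 15 > 1)


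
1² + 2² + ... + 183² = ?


n = 183
n(n+1)(2n+1)/6 = 183×184×367/6
= 12357624/6 = 2059604

Σk² = 2059604


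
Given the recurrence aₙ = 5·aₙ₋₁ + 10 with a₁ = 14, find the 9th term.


Computing step by step:
a_1 = 14
a_2 = 80
a_3 = 410
a_4 = 2060
a_5 = 10310
a_6 = 51560
a_7 = 257810
a_8 = 1289060
a_9 = 6445310


a_9 = 6445310
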